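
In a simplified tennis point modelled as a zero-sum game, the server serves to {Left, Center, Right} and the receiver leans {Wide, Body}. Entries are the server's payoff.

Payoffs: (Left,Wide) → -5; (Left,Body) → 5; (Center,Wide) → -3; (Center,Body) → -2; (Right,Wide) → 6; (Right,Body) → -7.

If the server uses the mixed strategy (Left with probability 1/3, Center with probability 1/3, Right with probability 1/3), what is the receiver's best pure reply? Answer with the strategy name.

Body

If the receiver plays Wide, the server's expected payoff is (1/3)·(-5) + (1/3)·(-3) + (1/3)·6 = -2/3.
If the receiver plays Body, the server's expected payoff is (1/3)·5 + (1/3)·(-2) + (1/3)·(-7) = -4/3.
The receiver minimizes the server's payoff; the smallest is -4/3, so the best response is Body.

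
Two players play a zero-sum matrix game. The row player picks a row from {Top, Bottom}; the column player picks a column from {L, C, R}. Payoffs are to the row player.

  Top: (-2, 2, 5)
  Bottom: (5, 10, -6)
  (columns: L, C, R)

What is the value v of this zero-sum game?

13/18

Row minima: Top → -2, Bottom → -6; maximin = -2.
Column maxima: L → 5, C → 10, R → 5; minimax = 5.
-2 ≠ 5, so there is no saddle point; optimal play is mixed.
C is strictly dominated by L (it gives the row player strictly more in every row), so the column player never plays it.
On the remaining 2×2 (Top, Bottom vs L, R):
Let the row player play Top with probability p. Expected payoff against L: (-2)p + 5(1−p) = −7p + 5; against R: 5p + (-6)(1−p) = 11p − 6.
Setting these equal: −7p + 5 = 11p − 6 ⇒ −18p = -11 ⇒ p = 11/18, and the value is (-7)·(11/18) + 5 = 13/18.
For the column player: with q = P(L), equating Top's and Bottom's payoffs gives −7q + 5 = 11q − 6 ⇒ q = 11/18.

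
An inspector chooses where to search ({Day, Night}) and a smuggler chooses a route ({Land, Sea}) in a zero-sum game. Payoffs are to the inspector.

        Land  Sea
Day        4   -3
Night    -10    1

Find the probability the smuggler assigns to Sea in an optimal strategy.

7/9

Row minima: Day → -3, Night → -10; maximin = -3.
Column maxima: Land → 4, Sea → 1; minimax = 1.
-3 ≠ 1, so there is no saddle point; optimal play is mixed.
Let the inspector play Day with probability p. Expected payoff against Land: 4p + (-10)(1−p) = 14p − 10; against Sea: (-3)p + 1(1−p) = −4p + 1.
Setting these equal: 14p − 10 = −4p + 1 ⇒ 18p = 11 ⇒ p = 11/18, and the value is (14)·(11/18) − 10 = -13/9.
For the smuggler: with q = P(Land), equating Day's and Night's payoffs gives 7q − 3 = −11q + 1 ⇒ q = 2/9.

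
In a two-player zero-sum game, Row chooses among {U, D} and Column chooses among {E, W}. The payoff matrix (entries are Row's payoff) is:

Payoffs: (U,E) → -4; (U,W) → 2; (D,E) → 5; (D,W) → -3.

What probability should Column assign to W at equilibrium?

Row minima: U → -4, D → -3; maximin = -3.
Column maxima: E → 5, W → 2; minimax = 2.
-3 ≠ 2, so there is no saddle point; optimal play is mixed.
Let Row play U with probability p. Expected payoff against E: (-4)p + 5(1−p) = −9p + 5; against W: 2p + (-3)(1−p) = 5p − 3.
Setting these equal: −9p + 5 = 5p − 3 ⇒ −14p = -8 ⇒ p = 4/7, and the value is (-9)·(4/7) + 5 = -1/7.
For Column: with q = P(E), equating U's and D's payoffs gives −6q + 2 = 8q − 3 ⇒ q = 5/14.

9/14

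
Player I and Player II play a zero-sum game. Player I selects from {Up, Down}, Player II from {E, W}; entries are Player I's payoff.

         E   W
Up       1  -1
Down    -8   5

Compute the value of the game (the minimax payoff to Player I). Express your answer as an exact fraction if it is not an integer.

Row minima: Up → -1, Down → -8; maximin = -1.
Column maxima: E → 1, W → 5; minimax = 1.
-1 ≠ 1, so there is no saddle point; optimal play is mixed.
Let Player I play Up with probability p. Expected payoff against E: 1p + (-8)(1−p) = 9p − 8; against W: (-1)p + 5(1−p) = −6p + 5.
Setting these equal: 9p − 8 = −6p + 5 ⇒ 15p = 13 ⇒ p = 13/15, and the value is (9)·(13/15) − 8 = -1/5.
For Player II: with q = P(E), equating Up's and Down's payoffs gives 2q − 1 = −13q + 5 ⇒ q = 2/5.

-1/5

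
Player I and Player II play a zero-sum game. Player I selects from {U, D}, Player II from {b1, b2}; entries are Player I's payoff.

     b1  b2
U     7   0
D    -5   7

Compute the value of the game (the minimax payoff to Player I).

Row minima: U → 0, D → -5; maximin = 0.
Column maxima: b1 → 7, b2 → 7; minimax = 7.
0 ≠ 7, so there is no saddle point; optimal play is mixed.
Let Player I play U with probability p. Expected payoff against b1: 7p + (-5)(1−p) = 12p − 5; against b2: 0p + 7(1−p) = −7p + 7.
Setting these equal: 12p − 5 = −7p + 7 ⇒ 19p = 12 ⇒ p = 12/19, and the value is (12)·(12/19) − 5 = 49/19.
For Player II: with q = P(b1), equating U's and D's payoffs gives 7q = −12q + 7 ⇒ q = 7/19.

49/19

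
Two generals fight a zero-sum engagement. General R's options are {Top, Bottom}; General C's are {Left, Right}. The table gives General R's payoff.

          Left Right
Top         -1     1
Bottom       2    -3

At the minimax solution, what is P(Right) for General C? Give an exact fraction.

3/7

Row minima: Top → -1, Bottom → -3; maximin = -1.
Column maxima: Left → 2, Right → 1; minimax = 1.
-1 ≠ 1, so there is no saddle point; optimal play is mixed.
Let General R play Top with probability p. Expected payoff against Left: (-1)p + 2(1−p) = −3p + 2; against Right: 1p + (-3)(1−p) = 4p − 3.
Setting these equal: −3p + 2 = 4p − 3 ⇒ −7p = -5 ⇒ p = 5/7, and the value is (-3)·(5/7) + 2 = -1/7.
For General C: with q = P(Left), equating Top's and Bottom's payoffs gives −2q + 1 = 5q − 3 ⇒ q = 4/7.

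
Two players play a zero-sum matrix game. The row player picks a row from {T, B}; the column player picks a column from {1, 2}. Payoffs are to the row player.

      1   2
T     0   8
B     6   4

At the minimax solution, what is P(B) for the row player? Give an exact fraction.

Row minima: T → 0, B → 4; maximin = 4.
Column maxima: 1 → 6, 2 → 8; minimax = 6.
4 ≠ 6, so there is no saddle point; optimal play is mixed.
Let the row player play T with probability p. Expected payoff against 1: 0p + 6(1−p) = −6p + 6; against 2: 8p + 4(1−p) = 4p + 4.
Setting these equal: −6p + 6 = 4p + 4 ⇒ −10p = -2 ⇒ p = 1/5, and the value is (-6)·(1/5) + 6 = 24/5.
For the column player: with q = P(1), equating T's and B's payoffs gives −8q + 8 = 2q + 4 ⇒ q = 2/5.

4/5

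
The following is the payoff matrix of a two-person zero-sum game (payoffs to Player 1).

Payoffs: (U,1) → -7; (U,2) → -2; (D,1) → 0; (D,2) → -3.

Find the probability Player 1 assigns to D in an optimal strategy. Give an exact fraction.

5/8

Row minima: U → -7, D → -3; maximin = -3.
Column maxima: 1 → 0, 2 → -2; minimax = -2.
-3 ≠ -2, so there is no saddle point; optimal play is mixed.
Let Player 1 play U with probability p. Expected payoff against 1: (-7)p + 0(1−p) = −7p; against 2: (-2)p + (-3)(1−p) = p − 3.
Setting these equal: −7p = p − 3 ⇒ −8p = -3 ⇒ p = 3/8, and the value is (-7)·(3/8) = -21/8.
For Player 2: with q = P(1), equating U's and D's payoffs gives −5q − 2 = 3q − 3 ⇒ q = 1/8.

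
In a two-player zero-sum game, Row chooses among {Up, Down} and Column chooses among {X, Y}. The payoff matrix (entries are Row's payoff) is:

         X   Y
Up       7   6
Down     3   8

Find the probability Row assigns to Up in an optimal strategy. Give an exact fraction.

Row minima: Up → 6, Down → 3; maximin = 6.
Column maxima: X → 7, Y → 8; minimax = 7.
6 ≠ 7, so there is no saddle point; optimal play is mixed.
Let Row play Up with probability p. Expected payoff against X: 7p + 3(1−p) = 4p + 3; against Y: 6p + 8(1−p) = −2p + 8.
Setting these equal: 4p + 3 = −2p + 8 ⇒ 6p = 5 ⇒ p = 5/6, and the value is (4)·(5/6) + 3 = 19/3.
For Column: with q = P(X), equating Up's and Down's payoffs gives q + 6 = −5q + 8 ⇒ q = 1/3.

5/6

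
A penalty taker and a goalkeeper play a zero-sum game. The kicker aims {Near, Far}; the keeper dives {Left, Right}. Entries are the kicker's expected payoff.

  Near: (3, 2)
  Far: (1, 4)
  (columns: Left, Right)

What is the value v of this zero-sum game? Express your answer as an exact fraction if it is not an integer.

5/2

Row minima: Near → 2, Far → 1; maximin = 2.
Column maxima: Left → 3, Right → 4; minimax = 3.
2 ≠ 3, so there is no saddle point; optimal play is mixed.
Let the kicker play Near with probability p. Expected payoff against Left: 3p + 1(1−p) = 2p + 1; against Right: 2p + 4(1−p) = −2p + 4.
Setting these equal: 2p + 1 = −2p + 4 ⇒ 4p = 3 ⇒ p = 3/4, and the value is (2)·(3/4) + 1 = 5/2.
For the keeper: with q = P(Left), equating Near's and Far's payoffs gives q + 2 = −3q + 4 ⇒ q = 1/2.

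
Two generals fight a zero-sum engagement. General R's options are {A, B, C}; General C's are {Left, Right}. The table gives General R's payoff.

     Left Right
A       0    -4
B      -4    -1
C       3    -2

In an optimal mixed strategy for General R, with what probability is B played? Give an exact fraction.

Row minima: A → -4, B → -4, C → -2; maximin = -2.
Column maxima: Left → 3, Right → -1; minimax = -1.
-2 ≠ -1, so there is no saddle point; optimal play is mixed.
A is strictly dominated by C, so General R never plays it.
On the remaining 2×2 (B, C vs Left, Right):
Let General R play B with probability p. Expected payoff against Left: (-4)p + 3(1−p) = −7p + 3; against Right: (-1)p + (-2)(1−p) = p − 2.
Setting these equal: −7p + 3 = p − 2 ⇒ −8p = -5 ⇒ p = 5/8, and the value is (-7)·(5/8) + 3 = -11/8.
For General C: with q = P(Left), equating B's and C's payoffs gives −3q − 1 = 5q − 2 ⇒ q = 1/8.

5/8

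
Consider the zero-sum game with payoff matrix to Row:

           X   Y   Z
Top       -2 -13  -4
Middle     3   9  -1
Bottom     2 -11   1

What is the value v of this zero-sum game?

Row minima: Top → -13, Middle → -1, Bottom → -11; maximin = -1.
Column maxima: X → 3, Y → 9, Z → 1; minimax = 1.
-1 ≠ 1, so there is no saddle point; optimal play is mixed.
Top is strictly dominated by Middle, so Row never plays it.
X is strictly dominated by Z (it gives Row strictly more in every row), so Column never plays it.
On the remaining 2×2 (Middle, Bottom vs Y, Z):
Let Row play Middle with probability p. Expected payoff against Y: 9p + (-11)(1−p) = 20p − 11; against Z: (-1)p + 1(1−p) = −2p + 1.
Setting these equal: 20p − 11 = −2p + 1 ⇒ 22p = 12 ⇒ p = 6/11, and the value is (20)·(6/11) − 11 = -1/11.
For Column: with q = P(Y), equating Middle's and Bottom's payoffs gives 10q − 1 = −12q + 1 ⇒ q = 1/11.

-1/11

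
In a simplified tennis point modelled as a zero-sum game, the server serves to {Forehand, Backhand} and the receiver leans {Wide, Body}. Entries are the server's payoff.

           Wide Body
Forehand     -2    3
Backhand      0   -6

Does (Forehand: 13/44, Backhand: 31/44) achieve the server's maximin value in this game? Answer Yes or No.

Against Wide this mix gives (13/44)·(-2) + (31/44)·0 = -13/22.
Against Body this mix gives (13/44)·3 + (31/44)·(-6) = -147/44.
The receiver will play Body, holding the server to -147/44. Shifting weight toward the row that does better against Body would raise this floor (the equalizing mix achieves -12/11 against both Body and Wide), so the proposed strategy is not optimal.

No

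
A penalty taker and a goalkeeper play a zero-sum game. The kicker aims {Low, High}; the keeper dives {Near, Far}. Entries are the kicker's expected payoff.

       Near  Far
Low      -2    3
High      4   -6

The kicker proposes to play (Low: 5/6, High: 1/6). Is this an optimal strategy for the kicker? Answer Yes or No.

No

Against Near this mix gives (5/6)·(-2) + (1/6)·4 = -1.
Against Far this mix gives (5/6)·3 + (1/6)·(-6) = 3/2.
The keeper will play Near, holding the kicker to -1. Shifting weight toward the row that does better against Near would raise this floor (the equalizing mix achieves 0 against both Near and Far), so the proposed strategy is not optimal.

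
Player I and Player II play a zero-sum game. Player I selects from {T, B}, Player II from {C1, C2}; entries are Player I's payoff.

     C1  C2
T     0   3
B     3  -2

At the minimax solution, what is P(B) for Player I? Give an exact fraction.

3/8

Row minima: T → 0, B → -2; maximin = 0.
Column maxima: C1 → 3, C2 → 3; minimax = 3.
0 ≠ 3, so there is no saddle point; optimal play is mixed.
Let Player I play T with probability p. Expected payoff against C1: 0p + 3(1−p) = −3p + 3; against C2: 3p + (-2)(1−p) = 5p − 2.
Setting these equal: −3p + 3 = 5p − 2 ⇒ −8p = -5 ⇒ p = 5/8, and the value is (-3)·(5/8) + 3 = 9/8.
For Player II: with q = P(C1), equating T's and B's payoffs gives −3q + 3 = 5q − 2 ⇒ q = 5/8.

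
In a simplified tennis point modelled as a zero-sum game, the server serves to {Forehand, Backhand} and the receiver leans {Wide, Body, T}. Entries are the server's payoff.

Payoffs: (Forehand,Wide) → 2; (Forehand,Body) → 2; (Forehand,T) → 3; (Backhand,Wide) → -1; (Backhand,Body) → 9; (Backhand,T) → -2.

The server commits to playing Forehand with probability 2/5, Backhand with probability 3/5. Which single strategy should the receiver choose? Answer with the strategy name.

T

If the receiver plays Wide, the server's expected payoff is (2/5)·2 + (3/5)·(-1) = 1/5.
If the receiver plays Body, the server's expected payoff is (2/5)·2 + (3/5)·9 = 31/5.
If the receiver plays T, the server's expected payoff is (2/5)·3 + (3/5)·(-2) = 0.
The receiver minimizes the server's payoff; the smallest is 0, so the best response is T.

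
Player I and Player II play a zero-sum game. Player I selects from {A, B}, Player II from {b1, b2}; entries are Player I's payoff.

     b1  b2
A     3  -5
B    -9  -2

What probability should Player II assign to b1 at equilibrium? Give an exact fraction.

Row minima: A → -5, B → -9; maximin = -5.
Column maxima: b1 → 3, b2 → -2; minimax = -2.
-5 ≠ -2, so there is no saddle point; optimal play is mixed.
Let Player I play A with probability p. Expected payoff against b1: 3p + (-9)(1−p) = 12p − 9; against b2: (-5)p + (-2)(1−p) = −3p − 2.
Setting these equal: 12p − 9 = −3p − 2 ⇒ 15p = 7 ⇒ p = 7/15, and the value is (12)·(7/15) − 9 = -17/5.
For Player II: with q = P(b1), equating A's and B's payoffs gives 8q − 5 = −7q − 2 ⇒ q = 1/5.

1/5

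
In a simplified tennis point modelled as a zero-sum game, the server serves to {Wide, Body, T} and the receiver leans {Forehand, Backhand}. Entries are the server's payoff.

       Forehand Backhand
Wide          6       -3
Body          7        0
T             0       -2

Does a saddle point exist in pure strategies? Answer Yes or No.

Row minima: Wide → -3, Body → 0, T → -2; maximin = 0.
Column maxima: Forehand → 7, Backhand → 0; minimax = 0.
maximin = minimax = 0, so a saddle point exists.

Yes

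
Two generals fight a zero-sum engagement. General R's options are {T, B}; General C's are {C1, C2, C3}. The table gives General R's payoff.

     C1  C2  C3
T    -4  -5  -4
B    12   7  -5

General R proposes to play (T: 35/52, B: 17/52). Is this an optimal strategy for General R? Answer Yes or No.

No

Against C1 this mix gives (35/52)·(-4) + (17/52)·12 = 16/13.
Against C2 this mix gives (35/52)·(-5) + (17/52)·7 = -14/13.
Against C3 this mix gives (35/52)·(-4) + (17/52)·(-5) = -225/52.
General C will play C3, holding General R to -225/52. Shifting weight toward the row that does better against C3 would raise this floor (the equalizing mix achieves -53/13 against both C3 and C2), so the proposed strategy is not optimal.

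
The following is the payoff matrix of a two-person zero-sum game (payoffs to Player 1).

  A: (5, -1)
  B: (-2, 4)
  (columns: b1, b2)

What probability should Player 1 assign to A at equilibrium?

Row minima: A → -1, B → -2; maximin = -1.
Column maxima: b1 → 5, b2 → 4; minimax = 4.
-1 ≠ 4, so there is no saddle point; optimal play is mixed.
Let Player 1 play A with probability p. Expected payoff against b1: 5p + (-2)(1−p) = 7p − 2; against b2: (-1)p + 4(1−p) = −5p + 4.
Setting these equal: 7p − 2 = −5p + 4 ⇒ 12p = 6 ⇒ p = 1/2, and the value is (7)·(1/2) − 2 = 3/2.
For Player 2: with q = P(b1), equating A's and B's payoffs gives 6q − 1 = −6q + 4 ⇒ q = 5/12.

1/2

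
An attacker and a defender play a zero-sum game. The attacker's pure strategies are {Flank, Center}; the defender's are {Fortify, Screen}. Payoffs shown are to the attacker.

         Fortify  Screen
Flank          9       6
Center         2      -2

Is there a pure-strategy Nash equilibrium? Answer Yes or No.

Row minima: Flank → 6, Center → -2; maximin = 6.
Column maxima: Fortify → 9, Screen → 6; minimax = 6.
maximin = minimax = 6, so a saddle point exists.

Yes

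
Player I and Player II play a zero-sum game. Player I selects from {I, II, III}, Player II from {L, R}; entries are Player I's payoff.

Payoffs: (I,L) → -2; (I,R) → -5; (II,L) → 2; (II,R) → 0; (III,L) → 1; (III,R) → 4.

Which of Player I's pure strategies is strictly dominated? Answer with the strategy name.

I

II gives a strictly higher payoff than I against every column: 2 > -2, 0 > -5.
So I is strictly dominated and Player I never plays it.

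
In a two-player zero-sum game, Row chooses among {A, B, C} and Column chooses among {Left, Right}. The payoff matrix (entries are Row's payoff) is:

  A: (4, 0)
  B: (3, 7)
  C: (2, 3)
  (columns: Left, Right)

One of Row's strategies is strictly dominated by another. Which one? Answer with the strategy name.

C

B gives a strictly higher payoff than C against every column: 3 > 2, 7 > 3.
So C is strictly dominated and Row never plays it.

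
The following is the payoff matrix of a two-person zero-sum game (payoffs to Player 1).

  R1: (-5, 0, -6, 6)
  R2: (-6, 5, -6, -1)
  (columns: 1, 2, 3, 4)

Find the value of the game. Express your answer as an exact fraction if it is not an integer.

Row minima: R1 → -6, R2 → -6; maximin = -6.
Column maxima: 1 → -5, 2 → 5, 3 → -6, 4 → 6; minimax = -6.
Since maximin = minimax = -6, there is a saddle point and the value is -6.

-6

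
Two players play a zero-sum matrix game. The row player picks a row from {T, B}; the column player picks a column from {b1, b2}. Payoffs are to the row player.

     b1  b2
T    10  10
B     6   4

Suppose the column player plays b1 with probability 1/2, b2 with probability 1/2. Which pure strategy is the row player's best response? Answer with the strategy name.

T

Expected payoff of T: (1/2)·10 + (1/2)·10 = 10.
Expected payoff of B: (1/2)·6 + (1/2)·4 = 5.
The largest is 10, so the row player's best response is T.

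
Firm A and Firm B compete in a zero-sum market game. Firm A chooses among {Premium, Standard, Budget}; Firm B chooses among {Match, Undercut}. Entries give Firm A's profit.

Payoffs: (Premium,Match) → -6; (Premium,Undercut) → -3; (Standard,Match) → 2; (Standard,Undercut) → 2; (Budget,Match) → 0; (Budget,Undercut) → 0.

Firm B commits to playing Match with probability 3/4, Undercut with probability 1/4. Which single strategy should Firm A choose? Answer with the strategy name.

Standard

Expected payoff of Premium: (3/4)·(-6) + (1/4)·(-3) = -21/4.
Expected payoff of Standard: (3/4)·2 + (1/4)·2 = 2.
Expected payoff of Budget: (3/4)·0 + (1/4)·0 = 0.
The largest is 2, so Firm A's best response is Standard.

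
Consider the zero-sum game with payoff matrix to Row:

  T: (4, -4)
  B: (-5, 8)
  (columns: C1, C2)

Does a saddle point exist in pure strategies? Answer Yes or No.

No

Row minima: T → -4, B → -5; maximin = -4.
Column maxima: C1 → 4, C2 → 8; minimax = 4.
-4 ≠ 4, so no pure-strategy equilibrium exists.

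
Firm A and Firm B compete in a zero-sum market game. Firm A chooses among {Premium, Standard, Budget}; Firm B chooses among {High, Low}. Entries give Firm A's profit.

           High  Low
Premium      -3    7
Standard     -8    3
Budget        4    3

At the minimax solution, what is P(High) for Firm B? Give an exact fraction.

Row minima: Premium → -3, Standard → -8, Budget → 3; maximin = 3.
Column maxima: High → 4, Low → 7; minimax = 4.
3 ≠ 4, so there is no saddle point; optimal play is mixed.
Standard is strictly dominated by Premium, so Firm A never plays it.
On the remaining 2×2 (Premium, Budget vs High, Low):
Let Firm A play Premium with probability p. Expected payoff against High: (-3)p + 4(1−p) = −7p + 4; against Low: 7p + 3(1−p) = 4p + 3.
Setting these equal: −7p + 4 = 4p + 3 ⇒ −11p = -1 ⇒ p = 1/11, and the value is (-7)·(1/11) + 4 = 37/11.
For Firm B: with q = P(High), equating Premium's and Budget's payoffs gives −10q + 7 = q + 3 ⇒ q = 4/11.

4/11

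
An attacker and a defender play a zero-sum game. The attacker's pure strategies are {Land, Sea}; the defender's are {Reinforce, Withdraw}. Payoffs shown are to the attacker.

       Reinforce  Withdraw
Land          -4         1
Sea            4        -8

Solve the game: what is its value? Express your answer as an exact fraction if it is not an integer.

-28/17

Row minima: Land → -4, Sea → -8; maximin = -4.
Column maxima: Reinforce → 4, Withdraw → 1; minimax = 1.
-4 ≠ 1, so there is no saddle point; optimal play is mixed.
Let the attacker play Land with probability p. Expected payoff against Reinforce: (-4)p + 4(1−p) = −8p + 4; against Withdraw: 1p + (-8)(1−p) = 9p − 8.
Setting these equal: −8p + 4 = 9p − 8 ⇒ −17p = -12 ⇒ p = 12/17, and the value is (-8)·(12/17) + 4 = -28/17.
For the defender: with q = P(Reinforce), equating Land's and Sea's payoffs gives −5q + 1 = 12q − 8 ⇒ q = 9/17.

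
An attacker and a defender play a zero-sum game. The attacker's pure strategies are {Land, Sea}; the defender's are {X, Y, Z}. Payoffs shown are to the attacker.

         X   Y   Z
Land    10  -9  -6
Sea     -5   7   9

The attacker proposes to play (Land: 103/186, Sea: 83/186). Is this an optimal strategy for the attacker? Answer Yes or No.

No

Against X this mix gives (103/186)·10 + (83/186)·(-5) = 205/62.
Against Y this mix gives (103/186)·(-9) + (83/186)·7 = -173/93.
Against Z this mix gives (103/186)·(-6) + (83/186)·9 = 43/62.
The defender will play Y, holding the attacker to -173/93. Shifting weight toward the row that does better against Y would raise this floor (the equalizing mix achieves 25/31 against both Y and X), so the proposed strategy is not optimal.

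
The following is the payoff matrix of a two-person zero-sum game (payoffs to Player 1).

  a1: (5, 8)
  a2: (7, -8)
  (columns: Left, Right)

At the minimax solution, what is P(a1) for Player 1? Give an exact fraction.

5/6

Row minima: a1 → 5, a2 → -8; maximin = 5.
Column maxima: Left → 7, Right → 8; minimax = 7.
5 ≠ 7, so there is no saddle point; optimal play is mixed.
Let Player 1 play a1 with probability p. Expected payoff against Left: 5p + 7(1−p) = −2p + 7; against Right: 8p + (-8)(1−p) = 16p − 8.
Setting these equal: −2p + 7 = 16p − 8 ⇒ −18p = -15 ⇒ p = 5/6, and the value is (-2)·(5/6) + 7 = 16/3.
For Player 2: with q = P(Left), equating a1's and a2's payoffs gives −3q + 8 = 15q − 8 ⇒ q = 8/9.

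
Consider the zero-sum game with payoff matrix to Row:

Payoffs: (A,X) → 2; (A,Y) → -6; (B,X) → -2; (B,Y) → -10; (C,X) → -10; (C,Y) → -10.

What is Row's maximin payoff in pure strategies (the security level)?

Row minima: A → -6, B → -10, C → -10.
The best of these is -6.

-6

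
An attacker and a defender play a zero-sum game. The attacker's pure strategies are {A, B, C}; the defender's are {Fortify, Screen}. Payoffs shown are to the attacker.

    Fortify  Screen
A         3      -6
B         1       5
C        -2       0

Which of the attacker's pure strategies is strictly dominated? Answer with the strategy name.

C

B gives a strictly higher payoff than C against every column: 1 > -2, 5 > 0.
So C is strictly dominated and the attacker never plays it.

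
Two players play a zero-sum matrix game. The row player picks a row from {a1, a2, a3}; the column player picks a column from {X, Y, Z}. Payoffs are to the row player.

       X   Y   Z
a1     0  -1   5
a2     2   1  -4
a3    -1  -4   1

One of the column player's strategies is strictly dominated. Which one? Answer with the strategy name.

Y holds the row player's payoff strictly below X in every row: -1 < 0, 1 < 2, -4 < -1.
So X is strictly dominated for the column player.

X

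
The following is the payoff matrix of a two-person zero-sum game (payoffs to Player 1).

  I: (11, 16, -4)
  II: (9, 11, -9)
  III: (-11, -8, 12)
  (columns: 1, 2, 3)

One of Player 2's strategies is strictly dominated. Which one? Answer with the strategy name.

2

1 holds Player 1's payoff strictly below 2 in every row: 11 < 16, 9 < 11, -11 < -8.
So 2 is strictly dominated for Player 2.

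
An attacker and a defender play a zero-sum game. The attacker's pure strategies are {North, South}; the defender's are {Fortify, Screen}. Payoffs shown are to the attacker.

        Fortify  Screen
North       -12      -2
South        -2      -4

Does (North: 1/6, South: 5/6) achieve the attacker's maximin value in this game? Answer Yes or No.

Against Fortify this mix gives (1/6)·(-12) + (5/6)·(-2) = -11/3.
Against Screen this mix gives (1/6)·(-2) + (5/6)·(-4) = -11/3.
All of the defender's active replies (Fortify, Screen) yield -11/3, and no column does worse for the attacker. The mix makes the defender indifferent and guarantees -11/3, so it is optimal.

Yes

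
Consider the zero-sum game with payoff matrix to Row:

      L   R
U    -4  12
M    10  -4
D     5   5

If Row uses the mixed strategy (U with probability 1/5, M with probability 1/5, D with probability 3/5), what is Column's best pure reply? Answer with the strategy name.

If Column plays L, Row's expected payoff is (1/5)·(-4) + (1/5)·10 + (3/5)·5 = 21/5.
If Column plays R, Row's expected payoff is (1/5)·12 + (1/5)·(-4) + (3/5)·5 = 23/5.
Column minimizes Row's payoff; the smallest is 21/5, so the best response is L.

L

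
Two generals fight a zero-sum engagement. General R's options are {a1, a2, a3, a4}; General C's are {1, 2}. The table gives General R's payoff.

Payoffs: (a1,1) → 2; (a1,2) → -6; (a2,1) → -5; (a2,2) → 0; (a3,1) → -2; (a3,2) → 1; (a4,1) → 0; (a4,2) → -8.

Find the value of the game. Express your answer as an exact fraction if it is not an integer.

Row minima: a1 → -6, a2 → -5, a3 → -2, a4 → -8; maximin = -2.
Column maxima: 1 → 2, 2 → 1; minimax = 1.
-2 ≠ 1, so there is no saddle point; optimal play is mixed.
a2 is strictly dominated by a3, so General R never plays it.
a4 is strictly dominated by a1, so General R never plays it.
On the remaining 2×2 (a1, a3 vs 1, 2):
Let General R play a1 with probability p. Expected payoff against 1: 2p + (-2)(1−p) = 4p − 2; against 2: (-6)p + 1(1−p) = −7p + 1.
Setting these equal: 4p − 2 = −7p + 1 ⇒ 11p = 3 ⇒ p = 3/11, and the value is (4)·(3/11) − 2 = -10/11.
For General C: with q = P(1), equating a1's and a3's payoffs gives 8q − 6 = −3q + 1 ⇒ q = 7/11.

-10/11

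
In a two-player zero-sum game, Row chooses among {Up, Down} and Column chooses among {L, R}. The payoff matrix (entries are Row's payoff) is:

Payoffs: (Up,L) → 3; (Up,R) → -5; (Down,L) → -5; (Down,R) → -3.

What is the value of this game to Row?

Row minima: Up → -5, Down → -5; maximin = -5.
Column maxima: L → 3, R → -3; minimax = -3.
-5 ≠ -3, so there is no saddle point; optimal play is mixed.
Let Row play Up with probability p. Expected payoff against L: 3p + (-5)(1−p) = 8p − 5; against R: (-5)p + (-3)(1−p) = −2p − 3.
Setting these equal: 8p − 5 = −2p − 3 ⇒ 10p = 2 ⇒ p = 1/5, and the value is (8)·(1/5) − 5 = -17/5.
For Column: with q = P(L), equating Up's and Down's payoffs gives 8q − 5 = −2q − 3 ⇒ q = 1/5.

-17/5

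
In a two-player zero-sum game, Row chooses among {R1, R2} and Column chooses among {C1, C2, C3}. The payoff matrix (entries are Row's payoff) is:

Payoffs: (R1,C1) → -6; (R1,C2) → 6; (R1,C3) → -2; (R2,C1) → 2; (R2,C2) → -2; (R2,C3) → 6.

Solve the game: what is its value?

0

Row minima: R1 → -6, R2 → -2; maximin = -2.
Column maxima: C1 → 2, C2 → 6, C3 → 6; minimax = 2.
-2 ≠ 2, so there is no saddle point; optimal play is mixed.
C3 is strictly dominated by C1 (it gives Row strictly more in every row), so Column never plays it.
On the remaining 2×2 (R1, R2 vs C1, C2):
Let Row play R1 with probability p. Expected payoff against C1: (-6)p + 2(1−p) = −8p + 2; against C2: 6p + (-2)(1−p) = 8p − 2.
Setting these equal: −8p + 2 = 8p − 2 ⇒ −16p = -4 ⇒ p = 1/4, and the value is (-8)·(1/4) + 2 = 0.
For Column: with q = P(C1), equating R1's and R2's payoffs gives −12q + 6 = 4q − 2 ⇒ q = 1/2.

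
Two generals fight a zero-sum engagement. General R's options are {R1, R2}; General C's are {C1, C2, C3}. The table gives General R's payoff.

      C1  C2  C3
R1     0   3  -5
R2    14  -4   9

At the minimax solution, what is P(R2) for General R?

Row minima: R1 → -5, R2 → -4; maximin = -4.
Column maxima: C1 → 14, C2 → 3, C3 → 9; minimax = 3.
-4 ≠ 3, so there is no saddle point; optimal play is mixed.
C1 is strictly dominated by C3 (it gives General R strictly more in every row), so General C never plays it.
On the remaining 2×2 (R1, R2 vs C2, C3):
Let General R play R1 with probability p. Expected payoff against C2: 3p + (-4)(1−p) = 7p − 4; against C3: (-5)p + 9(1−p) = −14p + 9.
Setting these equal: 7p − 4 = −14p + 9 ⇒ 21p = 13 ⇒ p = 13/21, and the value is (7)·(13/21) − 4 = 1/3.
For General C: with q = P(C2), equating R1's and R2's payoffs gives 8q − 5 = −13q + 9 ⇒ q = 2/3.

8/21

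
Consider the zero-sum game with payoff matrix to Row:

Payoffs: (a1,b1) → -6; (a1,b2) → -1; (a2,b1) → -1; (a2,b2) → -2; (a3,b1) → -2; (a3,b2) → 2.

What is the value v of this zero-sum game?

-6/5

Row minima: a1 → -6, a2 → -2, a3 → -2; maximin = -2.
Column maxima: b1 → -1, b2 → 2; minimax = -1.
-2 ≠ -1, so there is no saddle point; optimal play is mixed.
a1 is strictly dominated by a3, so Row never plays it.
On the remaining 2×2 (a2, a3 vs b1, b2):
Let Row play a2 with probability p. Expected payoff against b1: (-1)p + (-2)(1−p) = p − 2; against b2: (-2)p + 2(1−p) = −4p + 2.
Setting these equal: p − 2 = −4p + 2 ⇒ 5p = 4 ⇒ p = 4/5, and the value is (1)·(4/5) − 2 = -6/5.
For Column: with q = P(b1), equating a2's and a3's payoffs gives q − 2 = −4q + 2 ⇒ q = 4/5.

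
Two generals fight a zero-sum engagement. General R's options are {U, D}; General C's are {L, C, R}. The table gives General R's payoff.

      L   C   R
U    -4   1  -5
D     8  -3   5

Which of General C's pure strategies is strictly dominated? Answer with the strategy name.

R holds General R's payoff strictly below L in every row: -5 < -4, 5 < 8.
So L is strictly dominated for General C.

L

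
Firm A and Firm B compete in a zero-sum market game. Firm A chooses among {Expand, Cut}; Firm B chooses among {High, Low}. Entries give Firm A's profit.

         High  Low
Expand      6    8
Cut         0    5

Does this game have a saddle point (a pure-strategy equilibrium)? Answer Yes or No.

Row minima: Expand → 6, Cut → 0; maximin = 6.
Column maxima: High → 6, Low → 8; minimax = 6.
maximin = minimax = 6, so a saddle point exists.

Yes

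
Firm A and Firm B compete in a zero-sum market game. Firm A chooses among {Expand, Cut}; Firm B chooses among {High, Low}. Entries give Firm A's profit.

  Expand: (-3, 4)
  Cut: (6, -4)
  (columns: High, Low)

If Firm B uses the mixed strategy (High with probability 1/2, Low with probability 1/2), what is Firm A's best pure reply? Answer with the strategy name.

Cut

Expected payoff of Expand: (1/2)·(-3) + (1/2)·4 = 1/2.
Expected payoff of Cut: (1/2)·6 + (1/2)·(-4) = 1.
The largest is 1, so Firm A's best response is Cut.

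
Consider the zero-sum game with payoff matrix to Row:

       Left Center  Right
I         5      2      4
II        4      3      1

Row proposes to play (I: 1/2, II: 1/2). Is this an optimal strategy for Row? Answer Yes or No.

Yes

Against Left this mix gives (1/2)·5 + (1/2)·4 = 9/2.
Against Center this mix gives (1/2)·2 + (1/2)·3 = 5/2.
Against Right this mix gives (1/2)·4 + (1/2)·1 = 5/2.
All of Column's active replies (Center, Right) yield 5/2, and no column does worse for Row. The mix makes Column indifferent and guarantees 5/2, so it is optimal.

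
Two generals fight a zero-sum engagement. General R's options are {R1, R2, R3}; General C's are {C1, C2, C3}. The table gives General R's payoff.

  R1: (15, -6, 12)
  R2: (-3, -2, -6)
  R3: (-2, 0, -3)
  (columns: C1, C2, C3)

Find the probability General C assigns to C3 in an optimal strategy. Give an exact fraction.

Row minima: R1 → -6, R2 → -6, R3 → -3; maximin = -3.
Column maxima: C1 → 15, C2 → 0, C3 → 12; minimax = 0.
-3 ≠ 0, so there is no saddle point; optimal play is mixed.
R2 is strictly dominated by R3, so General R never plays it.
C1 is strictly dominated by C3 (it gives General R strictly more in every row), so General C never plays it.
On the remaining 2×2 (R1, R3 vs C2, C3):
Let General R play R1 with probability p. Expected payoff against C2: (-6)p + 0(1−p) = −6p; against C3: 12p + (-3)(1−p) = 15p − 3.
Setting these equal: −6p = 15p − 3 ⇒ −21p = -3 ⇒ p = 1/7, and the value is (-6)·(1/7) = -6/7.
For General C: with q = P(C2), equating R1's and R3's payoffs gives −18q + 12 = 3q − 3 ⇒ q = 5/7.

2/7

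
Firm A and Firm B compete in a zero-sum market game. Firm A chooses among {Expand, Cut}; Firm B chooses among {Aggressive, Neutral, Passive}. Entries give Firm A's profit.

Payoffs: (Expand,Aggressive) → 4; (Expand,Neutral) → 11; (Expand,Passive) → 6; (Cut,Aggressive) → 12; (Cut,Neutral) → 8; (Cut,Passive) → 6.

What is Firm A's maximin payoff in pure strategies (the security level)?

6

Row minima: Expand → 4, Cut → 6.
The best of these is 6.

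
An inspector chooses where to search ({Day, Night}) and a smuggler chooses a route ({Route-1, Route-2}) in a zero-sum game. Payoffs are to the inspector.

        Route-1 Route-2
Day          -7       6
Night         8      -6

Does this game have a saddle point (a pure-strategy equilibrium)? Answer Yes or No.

No

Row minima: Day → -7, Night → -6; maximin = -6.
Column maxima: Route-1 → 8, Route-2 → 6; minimax = 6.
-6 ≠ 6, so no pure-strategy equilibrium exists.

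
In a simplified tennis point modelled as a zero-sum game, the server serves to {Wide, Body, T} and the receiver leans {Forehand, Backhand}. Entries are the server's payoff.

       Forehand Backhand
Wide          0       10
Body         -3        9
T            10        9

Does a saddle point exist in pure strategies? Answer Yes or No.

No

Row minima: Wide → 0, Body → -3, T → 9; maximin = 9.
Column maxima: Forehand → 10, Backhand → 10; minimax = 10.
9 ≠ 10, so no pure-strategy equilibrium exists.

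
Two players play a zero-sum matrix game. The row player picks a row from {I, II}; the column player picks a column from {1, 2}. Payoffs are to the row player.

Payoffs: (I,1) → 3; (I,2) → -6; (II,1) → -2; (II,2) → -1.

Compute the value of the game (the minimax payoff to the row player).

-3/2

Row minima: I → -6, II → -2; maximin = -2.
Column maxima: 1 → 3, 2 → -1; minimax = -1.
-2 ≠ -1, so there is no saddle point; optimal play is mixed.
Let the row player play I with probability p. Expected payoff against 1: 3p + (-2)(1−p) = 5p − 2; against 2: (-6)p + (-1)(1−p) = −5p − 1.
Setting these equal: 5p − 2 = −5p − 1 ⇒ 10p = 1 ⇒ p = 1/10, and the value is (5)·(1/10) − 2 = -3/2.
For the column player: with q = P(1), equating I's and II's payoffs gives 9q − 6 = −q − 1 ⇒ q = 1/2.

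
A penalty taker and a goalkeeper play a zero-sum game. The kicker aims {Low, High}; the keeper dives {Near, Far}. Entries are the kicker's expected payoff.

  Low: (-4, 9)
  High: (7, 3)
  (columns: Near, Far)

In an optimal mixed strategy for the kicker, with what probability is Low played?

Row minima: Low → -4, High → 3; maximin = 3.
Column maxima: Near → 7, Far → 9; minimax = 7.
3 ≠ 7, so there is no saddle point; optimal play is mixed.
Let the kicker play Low with probability p. Expected payoff against Near: (-4)p + 7(1−p) = −11p + 7; against Far: 9p + 3(1−p) = 6p + 3.
Setting these equal: −11p + 7 = 6p + 3 ⇒ −17p = -4 ⇒ p = 4/17, and the value is (-11)·(4/17) + 7 = 75/17.
For the keeper: with q = P(Near), equating Low's and High's payoffs gives −13q + 9 = 4q + 3 ⇒ q = 6/17.

4/17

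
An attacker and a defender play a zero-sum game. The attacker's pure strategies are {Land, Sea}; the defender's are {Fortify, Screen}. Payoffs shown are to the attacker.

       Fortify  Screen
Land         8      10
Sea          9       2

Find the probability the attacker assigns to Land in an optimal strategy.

Row minima: Land → 8, Sea → 2; maximin = 8.
Column maxima: Fortify → 9, Screen → 10; minimax = 9.
8 ≠ 9, so there is no saddle point; optimal play is mixed.
Let the attacker play Land with probability p. Expected payoff against Fortify: 8p + 9(1−p) = −p + 9; against Screen: 10p + 2(1−p) = 8p + 2.
Setting these equal: −p + 9 = 8p + 2 ⇒ −9p = -7 ⇒ p = 7/9, and the value is (-1)·(7/9) + 9 = 74/9.
For the defender: with q = P(Fortify), equating Land's and Sea's payoffs gives −2q + 10 = 7q + 2 ⇒ q = 8/9.

7/9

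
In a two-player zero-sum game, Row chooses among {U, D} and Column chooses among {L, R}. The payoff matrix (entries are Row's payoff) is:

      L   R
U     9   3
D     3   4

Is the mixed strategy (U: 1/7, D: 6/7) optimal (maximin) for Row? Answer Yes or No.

Yes

Against L this mix gives (1/7)·9 + (6/7)·3 = 27/7.
Against R this mix gives (1/7)·3 + (6/7)·4 = 27/7.
All of Column's active replies (L, R) yield 27/7, and no column does worse for Row. The mix makes Column indifferent and guarantees 27/7, so it is optimal.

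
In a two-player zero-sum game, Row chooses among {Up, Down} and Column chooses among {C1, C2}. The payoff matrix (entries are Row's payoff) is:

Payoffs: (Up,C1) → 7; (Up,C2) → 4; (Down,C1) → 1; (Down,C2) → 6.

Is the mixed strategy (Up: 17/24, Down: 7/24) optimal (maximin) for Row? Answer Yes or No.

Against C1 this mix gives (17/24)·7 + (7/24)·1 = 21/4.
Against C2 this mix gives (17/24)·4 + (7/24)·6 = 55/12.
Column will play C2, holding Row to 55/12. Shifting weight toward the row that does better against C2 would raise this floor (the equalizing mix achieves 19/4 against both C2 and C1), so the proposed strategy is not optimal.

No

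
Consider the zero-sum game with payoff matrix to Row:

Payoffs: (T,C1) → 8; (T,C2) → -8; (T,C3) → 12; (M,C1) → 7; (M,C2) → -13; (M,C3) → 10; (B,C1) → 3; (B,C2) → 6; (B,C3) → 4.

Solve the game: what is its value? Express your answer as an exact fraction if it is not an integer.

72/19

Row minima: T → -8, M → -13, B → 3; maximin = 3.
Column maxima: C1 → 8, C2 → 6, C3 → 12; minimax = 6.
3 ≠ 6, so there is no saddle point; optimal play is mixed.
M is strictly dominated by T, so Row never plays it.
C3 is strictly dominated by C1 (it gives Row strictly more in every row), so Column never plays it.
On the remaining 2×2 (T, B vs C1, C2):
Let Row play T with probability p. Expected payoff against C1: 8p + 3(1−p) = 5p + 3; against C2: (-8)p + 6(1−p) = −14p + 6.
Setting these equal: 5p + 3 = −14p + 6 ⇒ 19p = 3 ⇒ p = 3/19, and the value is (5)·(3/19) + 3 = 72/19.
For Column: with q = P(C1), equating T's and B's payoffs gives 16q − 8 = −3q + 6 ⇒ q = 14/19.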